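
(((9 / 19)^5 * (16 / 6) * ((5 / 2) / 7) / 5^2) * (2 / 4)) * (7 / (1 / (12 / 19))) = 472392 / 235229405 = 0.00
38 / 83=0.46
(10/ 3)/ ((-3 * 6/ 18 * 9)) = -10/ 27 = -0.37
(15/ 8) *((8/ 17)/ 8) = 15/ 136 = 0.11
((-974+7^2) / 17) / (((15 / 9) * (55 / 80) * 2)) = -4440 / 187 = -23.74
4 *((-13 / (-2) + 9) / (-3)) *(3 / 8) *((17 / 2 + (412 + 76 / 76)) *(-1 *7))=182931 / 8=22866.38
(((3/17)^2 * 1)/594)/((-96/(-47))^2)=2209/175785984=0.00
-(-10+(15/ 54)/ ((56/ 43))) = 9865/ 1008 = 9.79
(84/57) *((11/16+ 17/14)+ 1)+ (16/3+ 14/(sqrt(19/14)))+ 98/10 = 14 *sqrt(266)/19+ 22127/1140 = 31.43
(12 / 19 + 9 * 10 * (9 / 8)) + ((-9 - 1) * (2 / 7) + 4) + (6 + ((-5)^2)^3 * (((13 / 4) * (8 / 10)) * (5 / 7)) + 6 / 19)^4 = 888190180018870171532683833 / 1251602884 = 709642164757803619.39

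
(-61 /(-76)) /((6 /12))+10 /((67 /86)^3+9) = 609242567 /228960146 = 2.66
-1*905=-905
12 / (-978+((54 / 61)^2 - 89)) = -44652 / 3967391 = -0.01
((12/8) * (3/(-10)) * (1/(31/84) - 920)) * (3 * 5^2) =959715/31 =30958.55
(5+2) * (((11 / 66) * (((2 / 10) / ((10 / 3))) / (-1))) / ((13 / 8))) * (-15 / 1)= 42 / 65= 0.65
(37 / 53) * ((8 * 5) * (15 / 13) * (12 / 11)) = 266400 / 7579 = 35.15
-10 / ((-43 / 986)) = 9860 / 43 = 229.30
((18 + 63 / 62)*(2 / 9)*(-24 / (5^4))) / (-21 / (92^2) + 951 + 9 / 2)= -8870272 / 52230679375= -0.00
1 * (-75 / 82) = -75 / 82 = -0.91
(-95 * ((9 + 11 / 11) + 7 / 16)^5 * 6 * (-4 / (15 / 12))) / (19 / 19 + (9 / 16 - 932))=-242839.91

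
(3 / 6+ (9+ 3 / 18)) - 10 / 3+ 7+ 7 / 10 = 421 / 30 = 14.03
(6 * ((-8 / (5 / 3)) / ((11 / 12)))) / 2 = -864 / 55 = -15.71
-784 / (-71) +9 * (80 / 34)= 38888 / 1207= 32.22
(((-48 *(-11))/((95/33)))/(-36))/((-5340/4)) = 484/126825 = 0.00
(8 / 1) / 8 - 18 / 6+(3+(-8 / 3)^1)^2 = -17 / 9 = -1.89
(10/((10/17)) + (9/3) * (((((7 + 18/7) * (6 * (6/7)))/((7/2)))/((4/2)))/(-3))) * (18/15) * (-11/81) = -75218/46305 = -1.62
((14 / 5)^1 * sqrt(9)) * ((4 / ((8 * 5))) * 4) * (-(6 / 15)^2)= -336 / 625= -0.54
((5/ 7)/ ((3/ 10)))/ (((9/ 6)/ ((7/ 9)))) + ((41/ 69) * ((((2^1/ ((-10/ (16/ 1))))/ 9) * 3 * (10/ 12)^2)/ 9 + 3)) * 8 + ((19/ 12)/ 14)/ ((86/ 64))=76653616/ 5046867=15.19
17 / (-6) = -17 / 6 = -2.83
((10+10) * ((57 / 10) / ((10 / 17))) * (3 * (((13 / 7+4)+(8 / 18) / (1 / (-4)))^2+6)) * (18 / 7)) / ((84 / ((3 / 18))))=29025749 / 432180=67.16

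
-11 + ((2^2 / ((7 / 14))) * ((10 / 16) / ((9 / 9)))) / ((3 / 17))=52 / 3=17.33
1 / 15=0.07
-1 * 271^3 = -19902511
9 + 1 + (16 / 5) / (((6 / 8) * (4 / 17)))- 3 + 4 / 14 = 2669 / 105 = 25.42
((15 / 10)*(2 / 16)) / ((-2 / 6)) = -0.56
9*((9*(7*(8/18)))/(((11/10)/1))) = 2520/11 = 229.09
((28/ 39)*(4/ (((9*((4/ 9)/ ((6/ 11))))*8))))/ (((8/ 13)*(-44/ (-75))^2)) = 39375/ 170368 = 0.23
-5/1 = -5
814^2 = 662596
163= 163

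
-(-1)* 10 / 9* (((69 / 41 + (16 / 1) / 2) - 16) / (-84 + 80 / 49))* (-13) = -824915 / 744642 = -1.11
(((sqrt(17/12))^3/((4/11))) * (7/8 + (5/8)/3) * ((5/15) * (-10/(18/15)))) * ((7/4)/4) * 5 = -2127125 * sqrt(51)/497664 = -30.52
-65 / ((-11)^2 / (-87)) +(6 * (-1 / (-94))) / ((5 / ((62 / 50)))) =33234378 / 710875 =46.75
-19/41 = -0.46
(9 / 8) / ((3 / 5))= 15 / 8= 1.88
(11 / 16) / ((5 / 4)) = 11 / 20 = 0.55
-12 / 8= -3 / 2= -1.50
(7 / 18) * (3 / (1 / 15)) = 35 / 2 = 17.50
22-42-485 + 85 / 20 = -2003 / 4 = -500.75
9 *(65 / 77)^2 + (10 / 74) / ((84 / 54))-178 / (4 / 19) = -184053889 / 219373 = -839.00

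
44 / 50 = 22 / 25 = 0.88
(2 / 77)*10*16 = 320 / 77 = 4.16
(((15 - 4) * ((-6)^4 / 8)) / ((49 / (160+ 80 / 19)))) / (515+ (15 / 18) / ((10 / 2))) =3032640 / 261611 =11.59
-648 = -648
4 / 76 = 1 / 19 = 0.05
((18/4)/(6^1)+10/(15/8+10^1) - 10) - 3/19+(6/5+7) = -139/380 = -0.37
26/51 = 0.51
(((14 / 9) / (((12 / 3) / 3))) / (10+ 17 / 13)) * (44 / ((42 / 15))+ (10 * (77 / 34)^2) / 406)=1.63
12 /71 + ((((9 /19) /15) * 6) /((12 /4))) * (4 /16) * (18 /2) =4197 /13490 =0.31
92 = 92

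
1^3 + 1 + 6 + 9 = 17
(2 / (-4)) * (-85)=85 / 2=42.50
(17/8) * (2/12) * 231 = 1309/16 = 81.81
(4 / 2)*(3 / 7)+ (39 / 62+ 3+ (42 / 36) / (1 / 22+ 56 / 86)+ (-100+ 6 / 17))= -93.49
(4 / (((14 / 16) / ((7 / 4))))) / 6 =4 / 3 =1.33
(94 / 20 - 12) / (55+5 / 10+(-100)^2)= -73 / 100555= -0.00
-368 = -368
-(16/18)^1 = -8/9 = -0.89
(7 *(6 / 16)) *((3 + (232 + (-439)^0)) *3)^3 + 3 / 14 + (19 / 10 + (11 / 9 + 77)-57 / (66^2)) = 142031617740349 / 152460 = 931599224.32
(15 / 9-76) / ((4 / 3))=-223 / 4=-55.75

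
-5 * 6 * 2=-60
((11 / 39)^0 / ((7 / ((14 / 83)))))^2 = 4 / 6889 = 0.00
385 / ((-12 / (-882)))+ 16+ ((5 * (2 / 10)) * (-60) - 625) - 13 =55231 / 2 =27615.50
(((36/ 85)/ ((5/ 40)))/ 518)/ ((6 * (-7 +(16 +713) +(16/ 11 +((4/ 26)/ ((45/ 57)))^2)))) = 1003860/ 666215363051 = 0.00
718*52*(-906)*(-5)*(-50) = -8456604000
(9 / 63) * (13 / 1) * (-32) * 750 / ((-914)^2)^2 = -19500 / 305325333607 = -0.00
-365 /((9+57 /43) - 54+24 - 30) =15695 /2136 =7.35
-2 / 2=-1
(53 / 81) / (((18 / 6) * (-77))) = -53 / 18711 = -0.00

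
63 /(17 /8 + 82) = 0.75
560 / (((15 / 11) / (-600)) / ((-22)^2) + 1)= 560.00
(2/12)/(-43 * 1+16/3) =-1/226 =-0.00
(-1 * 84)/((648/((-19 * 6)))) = 133/9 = 14.78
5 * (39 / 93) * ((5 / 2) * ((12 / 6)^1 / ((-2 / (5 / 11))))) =-1625 / 682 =-2.38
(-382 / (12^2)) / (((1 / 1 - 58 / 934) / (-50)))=2229925 / 15768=141.42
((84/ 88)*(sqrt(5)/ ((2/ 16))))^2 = 35280/ 121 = 291.57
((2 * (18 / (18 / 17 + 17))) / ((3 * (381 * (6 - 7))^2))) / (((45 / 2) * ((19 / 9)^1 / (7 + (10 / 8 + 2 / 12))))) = 3434 / 4233620565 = 0.00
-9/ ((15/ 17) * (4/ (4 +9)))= -663/ 20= -33.15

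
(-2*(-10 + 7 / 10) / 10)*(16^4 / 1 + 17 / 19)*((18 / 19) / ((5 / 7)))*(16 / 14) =8337865896 / 45125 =184772.65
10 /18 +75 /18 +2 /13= 1141 /234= 4.88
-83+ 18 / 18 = -82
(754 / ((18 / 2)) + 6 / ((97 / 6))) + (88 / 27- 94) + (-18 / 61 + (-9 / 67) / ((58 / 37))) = -4328755703 / 620823474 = -6.97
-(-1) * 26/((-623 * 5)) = -26/3115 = -0.01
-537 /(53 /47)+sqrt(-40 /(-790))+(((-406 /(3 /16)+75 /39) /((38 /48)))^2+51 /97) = 2 * sqrt(79) /79+2342107884426776 /313647269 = 7467330.94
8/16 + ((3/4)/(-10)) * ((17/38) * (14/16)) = 5723/12160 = 0.47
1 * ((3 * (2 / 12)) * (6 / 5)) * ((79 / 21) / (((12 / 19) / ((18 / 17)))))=4503 / 1190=3.78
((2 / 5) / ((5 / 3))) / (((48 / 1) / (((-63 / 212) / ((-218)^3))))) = 63 / 439273836800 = 0.00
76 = 76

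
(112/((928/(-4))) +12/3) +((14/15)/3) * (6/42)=4648/1305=3.56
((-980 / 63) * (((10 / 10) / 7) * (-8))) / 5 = 32 / 9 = 3.56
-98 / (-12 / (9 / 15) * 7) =0.70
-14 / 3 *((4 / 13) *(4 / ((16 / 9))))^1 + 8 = 62 / 13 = 4.77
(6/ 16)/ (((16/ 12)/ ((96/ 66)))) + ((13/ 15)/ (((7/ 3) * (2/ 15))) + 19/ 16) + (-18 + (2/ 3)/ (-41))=-2066035/ 151536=-13.63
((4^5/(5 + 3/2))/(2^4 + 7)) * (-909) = -1861632/299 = -6226.19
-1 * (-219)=219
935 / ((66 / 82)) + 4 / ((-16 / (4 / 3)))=3484 / 3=1161.33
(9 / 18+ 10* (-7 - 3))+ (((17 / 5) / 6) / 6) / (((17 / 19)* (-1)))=-17929 / 180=-99.61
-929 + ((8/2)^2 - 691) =-1604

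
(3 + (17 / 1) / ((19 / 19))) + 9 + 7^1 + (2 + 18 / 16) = 313 / 8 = 39.12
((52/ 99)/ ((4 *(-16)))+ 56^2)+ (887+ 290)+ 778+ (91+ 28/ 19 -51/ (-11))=156141113/ 30096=5188.10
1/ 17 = 0.06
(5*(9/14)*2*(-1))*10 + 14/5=-2152/35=-61.49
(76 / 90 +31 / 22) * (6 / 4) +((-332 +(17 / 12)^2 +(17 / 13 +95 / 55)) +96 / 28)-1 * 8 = -328.15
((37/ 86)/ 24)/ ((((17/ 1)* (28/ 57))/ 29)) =20387/ 327488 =0.06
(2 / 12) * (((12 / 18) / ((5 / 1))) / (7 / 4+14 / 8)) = 2 / 315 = 0.01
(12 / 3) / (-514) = -2 / 257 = -0.01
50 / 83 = 0.60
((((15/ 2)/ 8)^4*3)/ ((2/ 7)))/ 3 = 354375/ 131072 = 2.70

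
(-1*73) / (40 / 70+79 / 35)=-2555 / 99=-25.81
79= 79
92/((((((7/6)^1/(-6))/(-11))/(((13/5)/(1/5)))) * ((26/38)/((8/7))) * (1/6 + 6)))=33225984/1813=18326.52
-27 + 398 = 371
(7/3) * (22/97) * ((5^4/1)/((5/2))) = 38500/291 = 132.30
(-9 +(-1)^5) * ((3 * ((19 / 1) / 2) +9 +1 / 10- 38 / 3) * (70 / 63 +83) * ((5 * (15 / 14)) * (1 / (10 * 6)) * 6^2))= -1415590 / 21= -67409.05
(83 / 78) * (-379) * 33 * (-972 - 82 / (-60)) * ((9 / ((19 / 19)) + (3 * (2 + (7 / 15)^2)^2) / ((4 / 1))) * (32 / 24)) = 8630069998394713 / 39487500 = 218551946.78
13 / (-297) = -13 / 297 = -0.04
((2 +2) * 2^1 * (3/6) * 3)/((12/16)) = 16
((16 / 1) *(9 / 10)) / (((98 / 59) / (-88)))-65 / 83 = -15529621 / 20335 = -763.69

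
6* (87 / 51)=174 / 17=10.24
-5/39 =-0.13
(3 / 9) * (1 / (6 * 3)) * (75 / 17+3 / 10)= 89 / 1020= 0.09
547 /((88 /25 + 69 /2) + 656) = 27350 /34701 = 0.79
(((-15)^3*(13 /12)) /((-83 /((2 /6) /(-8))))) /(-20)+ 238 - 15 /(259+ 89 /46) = 10118033967 /42506624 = 238.03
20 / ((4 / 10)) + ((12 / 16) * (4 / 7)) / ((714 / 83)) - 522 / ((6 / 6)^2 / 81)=-70358429 / 1666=-42231.95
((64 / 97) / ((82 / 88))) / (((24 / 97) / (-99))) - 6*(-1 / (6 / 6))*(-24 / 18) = -11944 / 41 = -291.32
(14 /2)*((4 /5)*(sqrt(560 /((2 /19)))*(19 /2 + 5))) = 812*sqrt(1330) /5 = 5922.59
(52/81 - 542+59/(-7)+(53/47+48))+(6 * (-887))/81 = -15092998/26649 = -566.36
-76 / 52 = -19 / 13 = -1.46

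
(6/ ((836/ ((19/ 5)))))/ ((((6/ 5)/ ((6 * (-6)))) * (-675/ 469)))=469/ 825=0.57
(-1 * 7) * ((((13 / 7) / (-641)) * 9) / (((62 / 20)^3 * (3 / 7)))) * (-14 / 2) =-1911000 / 19096031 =-0.10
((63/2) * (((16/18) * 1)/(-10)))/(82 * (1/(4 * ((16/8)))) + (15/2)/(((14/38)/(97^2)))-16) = -392/26814845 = -0.00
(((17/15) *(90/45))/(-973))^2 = 1156/213014025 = 0.00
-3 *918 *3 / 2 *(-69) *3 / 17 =50301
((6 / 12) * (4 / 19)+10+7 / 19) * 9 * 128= 229248 / 19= 12065.68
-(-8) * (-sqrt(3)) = -8 * sqrt(3) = -13.86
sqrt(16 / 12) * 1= 2 * sqrt(3) / 3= 1.15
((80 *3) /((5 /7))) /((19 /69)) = 23184 /19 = 1220.21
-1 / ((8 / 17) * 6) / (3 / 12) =-17 / 12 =-1.42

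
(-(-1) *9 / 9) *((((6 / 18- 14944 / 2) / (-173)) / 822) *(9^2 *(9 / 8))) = 1815615 / 379216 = 4.79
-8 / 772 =-2 / 193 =-0.01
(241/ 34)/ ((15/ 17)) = 241/ 30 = 8.03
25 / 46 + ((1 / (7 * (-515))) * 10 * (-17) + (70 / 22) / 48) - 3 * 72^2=-136164822947 / 8755824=-15551.34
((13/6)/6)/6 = 13/216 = 0.06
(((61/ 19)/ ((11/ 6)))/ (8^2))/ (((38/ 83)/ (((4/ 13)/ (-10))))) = -15189/ 8259680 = -0.00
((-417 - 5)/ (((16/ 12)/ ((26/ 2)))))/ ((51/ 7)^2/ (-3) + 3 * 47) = -134407/ 4028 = -33.37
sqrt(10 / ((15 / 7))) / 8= sqrt(42) / 24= 0.27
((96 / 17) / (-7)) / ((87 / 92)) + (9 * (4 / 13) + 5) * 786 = 6105.76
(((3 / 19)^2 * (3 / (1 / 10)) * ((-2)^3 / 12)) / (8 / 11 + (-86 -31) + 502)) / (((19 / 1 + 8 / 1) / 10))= -2200 / 4595169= -0.00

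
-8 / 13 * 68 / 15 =-544 / 195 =-2.79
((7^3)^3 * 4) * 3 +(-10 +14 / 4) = 968486555 / 2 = 484243277.50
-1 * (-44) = 44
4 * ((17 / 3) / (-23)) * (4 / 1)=-272 / 69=-3.94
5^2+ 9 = 34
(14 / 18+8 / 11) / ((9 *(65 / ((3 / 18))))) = 149 / 347490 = 0.00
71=71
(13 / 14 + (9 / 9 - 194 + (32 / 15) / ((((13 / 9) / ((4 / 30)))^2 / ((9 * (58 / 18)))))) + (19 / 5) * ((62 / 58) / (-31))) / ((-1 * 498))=547983753 / 1423740500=0.38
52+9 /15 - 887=-4172 /5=-834.40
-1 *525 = -525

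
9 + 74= 83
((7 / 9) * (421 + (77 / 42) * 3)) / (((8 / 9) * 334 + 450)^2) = 53739 / 90370568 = 0.00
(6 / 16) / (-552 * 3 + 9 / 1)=-1 / 4392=-0.00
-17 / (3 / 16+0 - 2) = 272 / 29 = 9.38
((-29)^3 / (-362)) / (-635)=-24389 / 229870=-0.11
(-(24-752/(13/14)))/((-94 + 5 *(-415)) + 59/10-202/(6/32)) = -306480/1263769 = -0.24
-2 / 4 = -1 / 2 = -0.50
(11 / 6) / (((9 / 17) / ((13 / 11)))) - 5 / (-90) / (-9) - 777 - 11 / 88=-500929 / 648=-773.04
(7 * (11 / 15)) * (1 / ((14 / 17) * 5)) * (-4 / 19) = -374 / 1425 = -0.26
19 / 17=1.12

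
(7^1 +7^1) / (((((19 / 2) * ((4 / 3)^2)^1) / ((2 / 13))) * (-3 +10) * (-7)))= -9 / 3458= -0.00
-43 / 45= -0.96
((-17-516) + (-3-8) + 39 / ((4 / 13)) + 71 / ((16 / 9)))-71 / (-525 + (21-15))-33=-3406099 / 8304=-410.18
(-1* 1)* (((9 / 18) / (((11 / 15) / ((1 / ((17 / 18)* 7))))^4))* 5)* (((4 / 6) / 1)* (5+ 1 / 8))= -45393918750 / 2936017137361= -0.02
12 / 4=3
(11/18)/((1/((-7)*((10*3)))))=-385/3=-128.33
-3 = -3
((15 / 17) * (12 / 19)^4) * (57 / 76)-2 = -1.89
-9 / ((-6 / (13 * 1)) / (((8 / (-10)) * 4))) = -62.40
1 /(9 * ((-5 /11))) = -11 /45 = -0.24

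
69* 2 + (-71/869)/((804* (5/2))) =241043149/1746690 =138.00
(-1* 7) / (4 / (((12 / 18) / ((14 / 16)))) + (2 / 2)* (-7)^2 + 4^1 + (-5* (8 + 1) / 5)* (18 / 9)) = -4 / 23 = -0.17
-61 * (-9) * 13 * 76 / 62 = 271206 / 31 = 8748.58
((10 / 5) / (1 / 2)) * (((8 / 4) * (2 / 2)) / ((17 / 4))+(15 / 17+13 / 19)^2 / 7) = 2398832 / 730303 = 3.28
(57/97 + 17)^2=2910436/9409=309.32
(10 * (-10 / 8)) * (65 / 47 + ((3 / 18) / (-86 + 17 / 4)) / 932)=-742861075 / 42971724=-17.29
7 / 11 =0.64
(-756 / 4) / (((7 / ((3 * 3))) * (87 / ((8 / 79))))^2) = -15552 / 36740767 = -0.00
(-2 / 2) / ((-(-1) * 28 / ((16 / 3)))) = -4 / 21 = -0.19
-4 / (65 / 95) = -76 / 13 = -5.85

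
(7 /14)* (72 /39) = 0.92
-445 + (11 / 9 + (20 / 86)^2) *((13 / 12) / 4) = -355175653 / 798768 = -444.65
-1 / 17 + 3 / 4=47 / 68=0.69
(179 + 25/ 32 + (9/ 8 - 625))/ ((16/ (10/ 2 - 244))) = 3396429/ 512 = 6633.65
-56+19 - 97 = -134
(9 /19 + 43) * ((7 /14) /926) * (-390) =-9.15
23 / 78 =0.29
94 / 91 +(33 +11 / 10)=31971 / 910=35.13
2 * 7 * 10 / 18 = 70 / 9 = 7.78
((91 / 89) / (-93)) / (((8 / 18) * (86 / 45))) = -0.01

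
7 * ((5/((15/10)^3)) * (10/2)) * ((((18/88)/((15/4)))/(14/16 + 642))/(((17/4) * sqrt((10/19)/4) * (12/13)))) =5824 * sqrt(190)/25967007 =0.00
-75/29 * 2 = -150/29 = -5.17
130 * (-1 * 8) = -1040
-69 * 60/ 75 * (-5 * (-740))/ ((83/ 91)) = -18585840/ 83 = -223925.78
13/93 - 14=-1289/93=-13.86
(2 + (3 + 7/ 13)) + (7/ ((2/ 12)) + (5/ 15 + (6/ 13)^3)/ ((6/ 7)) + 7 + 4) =2334877/ 39546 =59.04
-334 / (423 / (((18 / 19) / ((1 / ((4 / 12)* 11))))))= -7348 / 2679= -2.74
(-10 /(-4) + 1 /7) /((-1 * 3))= -37 /42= -0.88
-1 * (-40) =40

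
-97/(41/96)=-9312/41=-227.12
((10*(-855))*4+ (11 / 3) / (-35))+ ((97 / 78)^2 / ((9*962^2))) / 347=-21047805140872287181 / 615431013659280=-34200.10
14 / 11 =1.27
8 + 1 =9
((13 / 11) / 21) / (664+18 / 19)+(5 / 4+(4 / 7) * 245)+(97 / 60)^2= 251915746981 / 1751072400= 143.86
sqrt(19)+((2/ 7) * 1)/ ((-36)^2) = 1/ 4536+sqrt(19) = 4.36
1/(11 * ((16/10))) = 5/88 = 0.06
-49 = -49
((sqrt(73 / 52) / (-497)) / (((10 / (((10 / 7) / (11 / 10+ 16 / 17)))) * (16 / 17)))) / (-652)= 1445 * sqrt(949) / 163717398208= 0.00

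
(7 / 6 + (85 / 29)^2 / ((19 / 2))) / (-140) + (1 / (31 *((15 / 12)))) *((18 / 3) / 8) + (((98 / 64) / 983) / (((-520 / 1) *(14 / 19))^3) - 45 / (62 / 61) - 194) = -87700645997672571599573 / 368073117322100736000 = -238.27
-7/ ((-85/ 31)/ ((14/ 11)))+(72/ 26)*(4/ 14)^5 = 664852778/ 204289085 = 3.25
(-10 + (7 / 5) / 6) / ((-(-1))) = -293 / 30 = -9.77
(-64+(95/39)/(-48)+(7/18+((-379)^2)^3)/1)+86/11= 20342884561933637633/6864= 2963706958323665.16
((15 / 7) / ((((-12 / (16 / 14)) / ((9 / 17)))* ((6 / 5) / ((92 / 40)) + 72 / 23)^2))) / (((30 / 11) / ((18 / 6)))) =-5819 / 653072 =-0.01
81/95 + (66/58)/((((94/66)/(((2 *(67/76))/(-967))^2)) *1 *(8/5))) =62767993780161/73616639492320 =0.85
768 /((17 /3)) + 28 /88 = 50807 /374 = 135.85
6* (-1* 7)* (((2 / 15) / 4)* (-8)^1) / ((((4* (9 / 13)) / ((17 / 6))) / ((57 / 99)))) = 29393 / 4455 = 6.60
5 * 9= 45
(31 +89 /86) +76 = 9291 /86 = 108.03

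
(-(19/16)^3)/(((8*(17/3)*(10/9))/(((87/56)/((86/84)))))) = -48335373/958136320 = -0.05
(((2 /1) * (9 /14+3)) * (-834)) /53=-42534 /371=-114.65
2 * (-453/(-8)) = 453/4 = 113.25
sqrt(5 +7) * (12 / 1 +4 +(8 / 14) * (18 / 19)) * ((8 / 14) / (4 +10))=8800 * sqrt(3) / 6517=2.34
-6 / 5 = -1.20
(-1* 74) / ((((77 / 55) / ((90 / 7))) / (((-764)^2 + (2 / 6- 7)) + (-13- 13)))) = -19435989000 / 49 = -396652836.73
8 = 8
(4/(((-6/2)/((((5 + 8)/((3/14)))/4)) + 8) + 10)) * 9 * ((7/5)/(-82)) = -637/18450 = -0.03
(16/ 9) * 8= 128/ 9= 14.22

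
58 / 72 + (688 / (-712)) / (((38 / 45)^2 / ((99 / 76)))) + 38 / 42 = -16878013 / 307667304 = -0.05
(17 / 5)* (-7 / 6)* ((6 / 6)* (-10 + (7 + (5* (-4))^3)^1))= 952357 / 30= 31745.23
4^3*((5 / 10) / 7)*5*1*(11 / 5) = 352 / 7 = 50.29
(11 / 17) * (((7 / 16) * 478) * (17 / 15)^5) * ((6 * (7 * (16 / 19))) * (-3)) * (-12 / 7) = 24592591408 / 534375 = 46021.22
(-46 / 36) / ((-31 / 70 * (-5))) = -161 / 279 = -0.58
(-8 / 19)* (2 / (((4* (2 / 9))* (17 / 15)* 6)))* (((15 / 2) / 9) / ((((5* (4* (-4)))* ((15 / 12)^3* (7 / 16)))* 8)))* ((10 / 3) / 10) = 4 / 56525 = 0.00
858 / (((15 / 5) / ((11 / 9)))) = 3146 / 9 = 349.56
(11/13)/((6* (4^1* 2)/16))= 11/39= 0.28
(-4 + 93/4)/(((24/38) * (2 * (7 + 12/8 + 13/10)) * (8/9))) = 3135/1792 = 1.75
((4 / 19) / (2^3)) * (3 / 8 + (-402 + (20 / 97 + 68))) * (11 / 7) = -2846063 / 206416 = -13.79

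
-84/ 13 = -6.46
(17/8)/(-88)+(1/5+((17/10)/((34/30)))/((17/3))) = 26363/59840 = 0.44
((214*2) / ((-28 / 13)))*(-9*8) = 100152 / 7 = 14307.43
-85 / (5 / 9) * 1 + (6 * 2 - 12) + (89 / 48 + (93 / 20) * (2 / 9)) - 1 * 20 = -13609 / 80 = -170.11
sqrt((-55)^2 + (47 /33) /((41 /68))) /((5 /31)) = 31 * sqrt(5541916413) /6765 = 341.13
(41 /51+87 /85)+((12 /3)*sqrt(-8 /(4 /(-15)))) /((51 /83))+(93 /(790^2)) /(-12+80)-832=-105694580041 /127316400+332*sqrt(30) /51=-794.52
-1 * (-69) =69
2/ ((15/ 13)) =1.73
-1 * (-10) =10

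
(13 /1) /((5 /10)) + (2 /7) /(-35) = 6368 /245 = 25.99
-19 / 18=-1.06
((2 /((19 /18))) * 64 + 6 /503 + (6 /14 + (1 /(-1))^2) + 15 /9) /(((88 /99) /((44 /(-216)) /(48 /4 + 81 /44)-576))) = -118206753314455 /1466693676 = -80594.03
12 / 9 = 4 / 3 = 1.33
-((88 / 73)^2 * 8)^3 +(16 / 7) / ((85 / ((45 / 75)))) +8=-703771286360848728 / 450219323209775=-1563.17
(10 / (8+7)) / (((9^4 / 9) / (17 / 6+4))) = 41 / 6561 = 0.01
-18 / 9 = -2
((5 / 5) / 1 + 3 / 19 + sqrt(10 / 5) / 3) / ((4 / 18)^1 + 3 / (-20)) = 60 * sqrt(2) / 13 + 3960 / 247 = 22.56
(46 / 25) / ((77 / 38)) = 1748 / 1925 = 0.91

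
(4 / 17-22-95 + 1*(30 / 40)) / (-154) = 1127 / 1496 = 0.75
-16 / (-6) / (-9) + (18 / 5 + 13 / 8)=5323 / 1080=4.93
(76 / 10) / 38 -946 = -4729 / 5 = -945.80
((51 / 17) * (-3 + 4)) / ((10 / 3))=9 / 10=0.90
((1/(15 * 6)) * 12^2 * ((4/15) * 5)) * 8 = 256/15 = 17.07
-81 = -81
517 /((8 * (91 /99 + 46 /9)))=17061 /1592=10.72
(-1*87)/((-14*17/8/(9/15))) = 1044/595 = 1.75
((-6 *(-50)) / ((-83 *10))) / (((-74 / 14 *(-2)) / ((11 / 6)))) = -385 / 6142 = -0.06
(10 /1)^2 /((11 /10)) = 1000 /11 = 90.91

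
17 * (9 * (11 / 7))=1683 / 7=240.43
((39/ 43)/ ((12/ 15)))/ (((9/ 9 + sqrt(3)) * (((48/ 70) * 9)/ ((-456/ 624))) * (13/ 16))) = 3325/ 40248 - 3325 * sqrt(3)/ 40248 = -0.06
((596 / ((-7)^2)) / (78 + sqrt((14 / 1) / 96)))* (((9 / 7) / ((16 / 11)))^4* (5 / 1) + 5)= 4417723324521 / 3518100400640 - 37758319013* sqrt(21) / 28144803205120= 1.25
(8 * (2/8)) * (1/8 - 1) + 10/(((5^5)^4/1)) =-133514404296867/76293945312500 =-1.75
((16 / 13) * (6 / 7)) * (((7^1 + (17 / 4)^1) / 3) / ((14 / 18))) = 3240 / 637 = 5.09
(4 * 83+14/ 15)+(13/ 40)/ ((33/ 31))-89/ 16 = 57671/ 176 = 327.68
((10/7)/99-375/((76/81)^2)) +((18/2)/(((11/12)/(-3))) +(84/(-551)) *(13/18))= -52876353751/116080272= -455.52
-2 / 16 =-1 / 8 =-0.12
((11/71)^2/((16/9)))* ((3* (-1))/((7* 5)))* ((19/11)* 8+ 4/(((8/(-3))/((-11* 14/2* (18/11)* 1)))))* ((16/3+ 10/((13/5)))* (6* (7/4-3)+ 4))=7.54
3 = 3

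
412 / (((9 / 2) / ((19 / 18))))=7828 / 81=96.64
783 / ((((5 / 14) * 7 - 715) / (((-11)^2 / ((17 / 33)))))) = -2084346 / 8075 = -258.12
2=2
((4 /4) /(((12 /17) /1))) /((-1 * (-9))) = 17 /108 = 0.16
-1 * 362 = -362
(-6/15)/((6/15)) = -1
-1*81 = -81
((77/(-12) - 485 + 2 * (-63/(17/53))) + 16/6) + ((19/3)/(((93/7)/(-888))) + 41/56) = -115464509/88536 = -1304.15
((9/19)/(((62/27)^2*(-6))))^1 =-0.01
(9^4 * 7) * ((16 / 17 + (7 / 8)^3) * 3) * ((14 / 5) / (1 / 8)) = 13524720741 / 2720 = 4972323.80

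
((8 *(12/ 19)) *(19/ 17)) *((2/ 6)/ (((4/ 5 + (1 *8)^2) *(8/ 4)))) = 20/ 1377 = 0.01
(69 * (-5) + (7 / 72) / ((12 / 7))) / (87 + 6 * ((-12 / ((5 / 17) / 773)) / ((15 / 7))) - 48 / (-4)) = 7450775 / 1905304032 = 0.00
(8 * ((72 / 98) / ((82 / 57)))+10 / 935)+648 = 244981498 / 375683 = 652.10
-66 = -66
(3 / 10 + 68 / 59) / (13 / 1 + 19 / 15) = 2571 / 25252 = 0.10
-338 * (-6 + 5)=338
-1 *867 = -867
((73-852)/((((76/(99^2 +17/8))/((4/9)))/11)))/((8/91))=-3218640425/576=-5587917.40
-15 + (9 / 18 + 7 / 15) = -14.03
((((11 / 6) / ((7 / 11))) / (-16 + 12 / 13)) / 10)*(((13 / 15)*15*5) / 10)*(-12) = 20449 / 13720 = 1.49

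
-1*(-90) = 90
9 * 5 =45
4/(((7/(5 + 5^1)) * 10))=4/7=0.57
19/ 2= 9.50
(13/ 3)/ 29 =13/ 87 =0.15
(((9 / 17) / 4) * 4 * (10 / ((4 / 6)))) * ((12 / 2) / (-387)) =-90 / 731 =-0.12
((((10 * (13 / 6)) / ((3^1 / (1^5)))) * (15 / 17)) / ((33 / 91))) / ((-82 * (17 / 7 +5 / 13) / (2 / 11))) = -2691325 / 194312448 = -0.01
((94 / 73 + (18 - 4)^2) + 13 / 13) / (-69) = -4825 / 1679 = -2.87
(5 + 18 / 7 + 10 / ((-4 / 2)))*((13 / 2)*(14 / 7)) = 234 / 7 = 33.43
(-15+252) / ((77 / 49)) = 1659 / 11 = 150.82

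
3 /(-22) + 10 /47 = 79 /1034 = 0.08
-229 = -229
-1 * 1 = -1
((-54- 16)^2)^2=24010000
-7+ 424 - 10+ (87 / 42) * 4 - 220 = 1367 / 7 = 195.29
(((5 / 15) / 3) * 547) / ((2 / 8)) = 2188 / 9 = 243.11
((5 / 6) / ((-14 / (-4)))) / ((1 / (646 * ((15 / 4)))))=8075 / 14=576.79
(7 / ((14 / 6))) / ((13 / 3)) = 9 / 13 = 0.69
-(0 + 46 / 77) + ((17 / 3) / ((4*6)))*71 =89627 / 5544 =16.17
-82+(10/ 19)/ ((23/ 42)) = -35414/ 437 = -81.04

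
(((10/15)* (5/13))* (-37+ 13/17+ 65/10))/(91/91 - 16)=337/663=0.51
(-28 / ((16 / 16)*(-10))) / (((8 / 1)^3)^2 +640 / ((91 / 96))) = 637 / 59791360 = 0.00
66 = 66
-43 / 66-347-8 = -23473 / 66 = -355.65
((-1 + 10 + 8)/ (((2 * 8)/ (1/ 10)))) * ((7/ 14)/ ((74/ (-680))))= -289/ 592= -0.49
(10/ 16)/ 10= 1/ 16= 0.06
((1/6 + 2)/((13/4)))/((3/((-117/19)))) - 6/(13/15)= -2048/247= -8.29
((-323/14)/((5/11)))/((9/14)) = -3553/45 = -78.96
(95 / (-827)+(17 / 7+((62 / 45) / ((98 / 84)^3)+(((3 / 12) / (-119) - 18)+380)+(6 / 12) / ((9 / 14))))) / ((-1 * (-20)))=317651661437 / 17360053200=18.30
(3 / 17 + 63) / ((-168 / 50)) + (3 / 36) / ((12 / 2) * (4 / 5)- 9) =-80635 / 4284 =-18.82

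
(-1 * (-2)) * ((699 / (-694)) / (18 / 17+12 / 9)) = -35649 / 42334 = -0.84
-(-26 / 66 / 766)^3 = 2197 / 16152067784952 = 0.00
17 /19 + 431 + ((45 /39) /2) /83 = 17708833 /41002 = 431.90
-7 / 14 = -1 / 2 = -0.50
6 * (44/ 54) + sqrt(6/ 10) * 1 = sqrt(15)/ 5 + 44/ 9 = 5.66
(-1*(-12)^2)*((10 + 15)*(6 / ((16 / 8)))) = -10800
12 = 12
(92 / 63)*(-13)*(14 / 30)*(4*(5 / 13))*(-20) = 7360 / 27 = 272.59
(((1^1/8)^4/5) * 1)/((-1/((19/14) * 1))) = -19/286720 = -0.00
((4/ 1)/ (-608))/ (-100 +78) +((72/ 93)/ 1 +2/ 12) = 292693/ 310992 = 0.94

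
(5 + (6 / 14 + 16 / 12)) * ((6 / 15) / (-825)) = -284 / 86625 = -0.00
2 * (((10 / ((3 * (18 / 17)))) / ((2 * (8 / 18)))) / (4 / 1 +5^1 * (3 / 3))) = 85 / 108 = 0.79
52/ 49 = 1.06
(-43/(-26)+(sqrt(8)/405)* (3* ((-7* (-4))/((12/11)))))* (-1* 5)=-215/26 - 154* sqrt(2)/81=-10.96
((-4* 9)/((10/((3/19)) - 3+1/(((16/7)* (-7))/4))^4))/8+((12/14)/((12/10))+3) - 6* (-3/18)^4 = 216535156639055/58370687700696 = 3.71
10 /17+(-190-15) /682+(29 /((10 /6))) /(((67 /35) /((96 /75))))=231529997 /19419950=11.92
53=53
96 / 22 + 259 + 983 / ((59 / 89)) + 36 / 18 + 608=1529170 / 649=2356.19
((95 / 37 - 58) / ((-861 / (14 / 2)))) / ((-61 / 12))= -8204 / 92537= -0.09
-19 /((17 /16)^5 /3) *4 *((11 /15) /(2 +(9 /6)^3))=-7012876288 /305269255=-22.97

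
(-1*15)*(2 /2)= -15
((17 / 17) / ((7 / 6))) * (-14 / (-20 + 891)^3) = -0.00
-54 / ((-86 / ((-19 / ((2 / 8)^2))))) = -8208 / 43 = -190.88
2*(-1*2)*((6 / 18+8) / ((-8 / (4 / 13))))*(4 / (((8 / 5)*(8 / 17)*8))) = 2125 / 2496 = 0.85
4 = 4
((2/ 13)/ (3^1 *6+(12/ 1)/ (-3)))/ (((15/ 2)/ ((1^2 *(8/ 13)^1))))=16/ 17745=0.00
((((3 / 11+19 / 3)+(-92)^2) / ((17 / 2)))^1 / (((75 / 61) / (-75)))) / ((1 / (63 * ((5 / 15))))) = -238718620 / 187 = -1276570.16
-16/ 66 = -8/ 33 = -0.24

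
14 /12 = 7 /6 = 1.17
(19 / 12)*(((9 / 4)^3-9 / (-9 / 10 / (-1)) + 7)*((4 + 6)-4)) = 10203 / 128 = 79.71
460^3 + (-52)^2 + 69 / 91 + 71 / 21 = 97338708.14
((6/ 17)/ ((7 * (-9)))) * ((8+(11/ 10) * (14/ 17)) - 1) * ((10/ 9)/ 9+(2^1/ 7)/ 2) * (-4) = 38656/ 819315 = 0.05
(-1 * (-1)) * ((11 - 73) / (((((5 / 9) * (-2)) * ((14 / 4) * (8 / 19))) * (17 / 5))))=5301 / 476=11.14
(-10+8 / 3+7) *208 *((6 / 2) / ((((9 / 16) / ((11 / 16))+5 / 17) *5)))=-187 / 5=-37.40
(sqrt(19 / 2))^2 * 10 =95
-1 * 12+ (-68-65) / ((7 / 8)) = -164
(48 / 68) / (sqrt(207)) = 0.05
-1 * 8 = -8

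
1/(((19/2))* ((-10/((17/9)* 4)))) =-68/855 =-0.08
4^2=16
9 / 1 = 9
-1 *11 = -11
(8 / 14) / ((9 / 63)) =4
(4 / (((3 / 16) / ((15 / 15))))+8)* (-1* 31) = -2728 / 3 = -909.33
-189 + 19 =-170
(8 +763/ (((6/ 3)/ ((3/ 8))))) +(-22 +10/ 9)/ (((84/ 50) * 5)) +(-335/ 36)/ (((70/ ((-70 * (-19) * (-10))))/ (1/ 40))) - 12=273335/ 1512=180.78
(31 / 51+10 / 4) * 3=9.32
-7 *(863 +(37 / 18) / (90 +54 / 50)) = -247602901 / 40986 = -6041.16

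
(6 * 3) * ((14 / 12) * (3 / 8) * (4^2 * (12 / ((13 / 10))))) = 15120 / 13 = 1163.08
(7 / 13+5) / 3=24 / 13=1.85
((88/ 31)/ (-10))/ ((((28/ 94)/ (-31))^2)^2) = -1599076343381/ 48020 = -33300215.40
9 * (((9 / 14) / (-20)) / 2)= -0.14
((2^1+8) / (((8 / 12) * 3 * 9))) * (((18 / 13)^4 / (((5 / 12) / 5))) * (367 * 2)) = 513682560 / 28561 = 17985.45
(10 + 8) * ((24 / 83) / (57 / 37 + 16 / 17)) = 271728 / 129563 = 2.10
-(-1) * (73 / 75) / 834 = 0.00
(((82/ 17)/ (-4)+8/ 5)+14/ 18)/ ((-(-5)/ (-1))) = -1793/ 7650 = -0.23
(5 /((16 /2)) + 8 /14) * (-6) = -201 /28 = -7.18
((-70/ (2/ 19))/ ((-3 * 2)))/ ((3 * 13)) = 665/ 234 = 2.84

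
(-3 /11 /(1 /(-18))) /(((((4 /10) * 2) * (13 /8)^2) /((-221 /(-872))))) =9180 /15587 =0.59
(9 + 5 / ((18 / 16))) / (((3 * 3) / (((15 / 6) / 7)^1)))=605 / 1134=0.53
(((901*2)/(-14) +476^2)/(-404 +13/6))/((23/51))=-485050086/388171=-1249.58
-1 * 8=-8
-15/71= -0.21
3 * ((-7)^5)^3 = -14242684529829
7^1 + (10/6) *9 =22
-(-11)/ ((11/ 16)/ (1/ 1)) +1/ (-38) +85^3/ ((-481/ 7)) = -163065283/ 18278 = -8921.40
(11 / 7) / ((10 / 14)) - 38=-179 / 5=-35.80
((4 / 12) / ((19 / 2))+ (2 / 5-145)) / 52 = -41201 / 14820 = -2.78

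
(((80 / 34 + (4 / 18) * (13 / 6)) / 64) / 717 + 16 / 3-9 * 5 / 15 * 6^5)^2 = 241312622058933773724601 / 443632781758464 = 543946777.56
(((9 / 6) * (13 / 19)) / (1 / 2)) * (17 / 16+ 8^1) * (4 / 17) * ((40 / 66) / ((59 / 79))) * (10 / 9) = 7445750 / 1886643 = 3.95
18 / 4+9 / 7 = 5.79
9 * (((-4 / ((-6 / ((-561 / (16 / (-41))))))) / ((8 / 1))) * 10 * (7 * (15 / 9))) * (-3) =-12075525 / 32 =-377360.16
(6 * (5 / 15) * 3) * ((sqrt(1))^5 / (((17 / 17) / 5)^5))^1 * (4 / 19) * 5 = 375000 / 19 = 19736.84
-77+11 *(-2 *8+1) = -242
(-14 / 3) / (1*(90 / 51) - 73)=34 / 519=0.07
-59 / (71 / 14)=-826 / 71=-11.63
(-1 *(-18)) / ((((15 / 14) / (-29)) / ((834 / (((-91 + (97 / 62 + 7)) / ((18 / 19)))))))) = 2267292384 / 485545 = 4669.58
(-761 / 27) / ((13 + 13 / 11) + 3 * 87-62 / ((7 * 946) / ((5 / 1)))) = -0.10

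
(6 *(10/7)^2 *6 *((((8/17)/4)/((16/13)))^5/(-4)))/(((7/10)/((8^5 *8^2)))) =-439.14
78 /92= 39 /46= 0.85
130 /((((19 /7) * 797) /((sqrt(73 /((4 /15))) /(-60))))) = -91 * sqrt(1095) /181716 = -0.02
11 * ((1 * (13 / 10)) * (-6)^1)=-429 / 5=-85.80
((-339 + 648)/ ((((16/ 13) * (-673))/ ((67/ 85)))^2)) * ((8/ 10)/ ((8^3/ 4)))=234420069/ 134037996544000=0.00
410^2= 168100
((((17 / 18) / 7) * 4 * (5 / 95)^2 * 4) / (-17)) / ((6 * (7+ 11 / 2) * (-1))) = 8 / 1705725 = 0.00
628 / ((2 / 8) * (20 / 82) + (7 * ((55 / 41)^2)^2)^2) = 10029066087775976 / 8206899684650655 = 1.22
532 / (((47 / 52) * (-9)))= -27664 / 423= -65.40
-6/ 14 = -3/ 7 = -0.43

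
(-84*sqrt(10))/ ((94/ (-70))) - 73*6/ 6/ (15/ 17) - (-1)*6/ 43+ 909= 2940*sqrt(10)/ 47+ 533032/ 645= 1024.22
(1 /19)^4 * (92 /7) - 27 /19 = -1296259 /912247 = -1.42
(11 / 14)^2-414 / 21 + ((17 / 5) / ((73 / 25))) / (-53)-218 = -179812959 / 758324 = -237.12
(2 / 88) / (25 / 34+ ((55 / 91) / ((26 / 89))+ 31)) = 20111 / 29912784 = 0.00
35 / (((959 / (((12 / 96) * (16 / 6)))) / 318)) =530 / 137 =3.87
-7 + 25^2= 618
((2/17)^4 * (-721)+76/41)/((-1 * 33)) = -5874620/113003913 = -0.05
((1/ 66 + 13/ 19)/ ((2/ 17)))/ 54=14909/ 135432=0.11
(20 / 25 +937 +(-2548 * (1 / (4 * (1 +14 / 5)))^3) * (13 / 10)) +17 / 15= 937.99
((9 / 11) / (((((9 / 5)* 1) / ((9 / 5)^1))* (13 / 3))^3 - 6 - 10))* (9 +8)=4131 / 19415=0.21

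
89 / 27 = 3.30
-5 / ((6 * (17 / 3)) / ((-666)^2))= -1108890 / 17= -65228.82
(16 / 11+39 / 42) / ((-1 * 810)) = -367 / 124740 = -0.00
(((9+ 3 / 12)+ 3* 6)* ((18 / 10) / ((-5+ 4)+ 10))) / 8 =109 / 160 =0.68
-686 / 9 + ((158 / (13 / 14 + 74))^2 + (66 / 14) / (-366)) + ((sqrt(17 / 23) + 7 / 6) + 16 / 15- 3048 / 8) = -9526632867499 / 21144205215 + sqrt(391) / 23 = -449.70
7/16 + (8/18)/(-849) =53423/122256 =0.44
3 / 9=1 / 3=0.33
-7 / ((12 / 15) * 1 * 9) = -35 / 36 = -0.97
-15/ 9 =-5/ 3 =-1.67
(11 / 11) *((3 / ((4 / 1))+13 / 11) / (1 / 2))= 3.86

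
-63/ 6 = -21/ 2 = -10.50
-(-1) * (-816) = -816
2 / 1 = 2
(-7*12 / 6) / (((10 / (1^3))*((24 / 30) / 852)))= -1491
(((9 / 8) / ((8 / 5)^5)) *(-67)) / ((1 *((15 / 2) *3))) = -41875 / 131072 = -0.32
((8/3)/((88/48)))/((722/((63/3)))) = 168/3971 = 0.04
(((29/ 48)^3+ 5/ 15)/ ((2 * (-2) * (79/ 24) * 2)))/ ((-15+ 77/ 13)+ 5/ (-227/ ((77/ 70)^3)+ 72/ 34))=758681066819/ 328486945010688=0.00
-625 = -625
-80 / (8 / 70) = -700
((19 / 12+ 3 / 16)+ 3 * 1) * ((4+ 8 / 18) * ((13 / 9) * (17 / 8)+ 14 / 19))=5962015 / 73872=80.71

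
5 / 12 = 0.42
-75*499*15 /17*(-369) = 207147375 /17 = 12185139.71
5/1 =5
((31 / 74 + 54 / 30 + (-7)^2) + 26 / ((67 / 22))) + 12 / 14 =10518239 / 173530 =60.61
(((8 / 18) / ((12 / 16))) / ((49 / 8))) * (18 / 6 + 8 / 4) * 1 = 640 / 1323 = 0.48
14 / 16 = 7 / 8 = 0.88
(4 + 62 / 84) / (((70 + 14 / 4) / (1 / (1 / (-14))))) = -398 / 441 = -0.90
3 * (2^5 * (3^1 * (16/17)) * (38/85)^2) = 54.17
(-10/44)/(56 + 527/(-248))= -0.00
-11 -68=-79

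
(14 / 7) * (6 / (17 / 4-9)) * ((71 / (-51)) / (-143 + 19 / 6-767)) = -6816 / 1757443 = -0.00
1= 1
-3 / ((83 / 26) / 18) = -1404 / 83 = -16.92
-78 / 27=-26 / 9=-2.89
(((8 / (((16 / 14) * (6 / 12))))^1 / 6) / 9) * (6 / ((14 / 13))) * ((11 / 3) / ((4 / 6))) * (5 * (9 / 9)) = 715 / 18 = 39.72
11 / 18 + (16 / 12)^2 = 43 / 18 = 2.39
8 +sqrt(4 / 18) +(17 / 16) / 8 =sqrt(2) / 3 +1041 / 128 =8.60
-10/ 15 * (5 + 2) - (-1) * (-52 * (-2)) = 298/ 3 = 99.33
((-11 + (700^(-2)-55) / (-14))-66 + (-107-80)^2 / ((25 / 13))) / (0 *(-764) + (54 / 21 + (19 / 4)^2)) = 124240146799 / 172418750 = 720.57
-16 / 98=-8 / 49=-0.16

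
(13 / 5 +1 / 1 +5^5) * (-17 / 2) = -265931 / 10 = -26593.10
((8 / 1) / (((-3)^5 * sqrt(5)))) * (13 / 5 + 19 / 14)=-1108 * sqrt(5) / 42525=-0.06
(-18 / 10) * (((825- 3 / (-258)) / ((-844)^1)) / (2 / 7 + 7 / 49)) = 1489971 / 362920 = 4.11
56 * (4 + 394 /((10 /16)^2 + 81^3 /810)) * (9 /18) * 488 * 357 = 673441007232 /30011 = 22439805.65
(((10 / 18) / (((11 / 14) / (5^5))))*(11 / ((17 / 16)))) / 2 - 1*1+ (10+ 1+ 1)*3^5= 2195995 / 153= 14352.91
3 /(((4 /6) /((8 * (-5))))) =-180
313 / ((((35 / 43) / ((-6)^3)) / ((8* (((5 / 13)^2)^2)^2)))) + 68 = -1428677176804 / 5710115047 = -250.20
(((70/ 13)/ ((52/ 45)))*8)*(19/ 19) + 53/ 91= 44789/ 1183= 37.86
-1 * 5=-5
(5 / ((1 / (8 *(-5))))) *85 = -17000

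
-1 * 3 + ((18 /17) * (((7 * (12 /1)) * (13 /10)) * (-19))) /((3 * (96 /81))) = -422187 /680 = -620.86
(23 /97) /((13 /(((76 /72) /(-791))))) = -437 /17954118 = -0.00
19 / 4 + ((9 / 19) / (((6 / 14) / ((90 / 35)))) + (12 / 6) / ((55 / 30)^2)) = 75289 / 9196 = 8.19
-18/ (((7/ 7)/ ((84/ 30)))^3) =-49392/ 125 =-395.14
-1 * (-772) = 772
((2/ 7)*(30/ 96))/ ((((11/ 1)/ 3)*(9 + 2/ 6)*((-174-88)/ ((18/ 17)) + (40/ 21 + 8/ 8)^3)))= -8505/ 726739904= -0.00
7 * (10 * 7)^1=490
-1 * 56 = -56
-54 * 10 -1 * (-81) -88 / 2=-503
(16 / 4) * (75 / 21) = 14.29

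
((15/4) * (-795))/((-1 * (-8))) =-11925/32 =-372.66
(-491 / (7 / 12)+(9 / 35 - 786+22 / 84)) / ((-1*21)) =341711 / 4410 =77.49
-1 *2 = -2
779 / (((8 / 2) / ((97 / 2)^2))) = 458100.69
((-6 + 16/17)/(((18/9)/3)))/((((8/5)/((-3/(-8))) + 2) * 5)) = -387/1598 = -0.24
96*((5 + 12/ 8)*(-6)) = -3744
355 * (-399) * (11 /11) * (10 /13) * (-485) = 52844480.77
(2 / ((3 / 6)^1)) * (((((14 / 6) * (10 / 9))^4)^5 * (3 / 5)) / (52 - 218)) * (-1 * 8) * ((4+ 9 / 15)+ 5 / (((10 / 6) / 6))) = 577057669864329991232000000000000000000 / 1172822045614314963895479318561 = 492024917.18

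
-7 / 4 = -1.75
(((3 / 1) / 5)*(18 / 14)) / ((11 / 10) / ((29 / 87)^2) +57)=18 / 1561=0.01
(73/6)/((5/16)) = 584/15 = 38.93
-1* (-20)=20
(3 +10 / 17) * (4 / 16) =0.90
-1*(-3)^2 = -9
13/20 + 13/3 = 4.98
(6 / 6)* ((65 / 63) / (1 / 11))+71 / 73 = 56668 / 4599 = 12.32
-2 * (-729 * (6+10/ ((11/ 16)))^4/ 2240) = 118861526169/ 1024870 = 115977.17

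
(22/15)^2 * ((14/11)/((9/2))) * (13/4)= 4004/2025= 1.98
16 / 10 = 8 / 5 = 1.60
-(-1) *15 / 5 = 3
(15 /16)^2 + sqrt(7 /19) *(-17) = -9.44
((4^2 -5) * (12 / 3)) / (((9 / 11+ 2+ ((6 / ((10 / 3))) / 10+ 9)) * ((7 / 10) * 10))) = 24200 / 46193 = 0.52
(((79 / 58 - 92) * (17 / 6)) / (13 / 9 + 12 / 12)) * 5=-1340535 / 2552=-525.29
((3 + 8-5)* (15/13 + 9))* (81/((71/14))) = 898128/923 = 973.05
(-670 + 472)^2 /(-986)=-19602 /493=-39.76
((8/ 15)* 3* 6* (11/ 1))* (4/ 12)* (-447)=-15734.40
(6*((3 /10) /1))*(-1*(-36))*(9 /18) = 162 /5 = 32.40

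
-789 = -789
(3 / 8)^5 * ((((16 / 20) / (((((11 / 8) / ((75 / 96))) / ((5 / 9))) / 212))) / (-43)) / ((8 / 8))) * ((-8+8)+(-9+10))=-35775 / 3874816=-0.01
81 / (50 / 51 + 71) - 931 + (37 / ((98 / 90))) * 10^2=443956570 / 179879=2468.08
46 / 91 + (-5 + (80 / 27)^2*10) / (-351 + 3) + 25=583326827 / 23085972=25.27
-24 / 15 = -8 / 5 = -1.60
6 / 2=3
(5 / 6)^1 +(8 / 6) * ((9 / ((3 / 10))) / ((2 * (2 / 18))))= 1085 / 6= 180.83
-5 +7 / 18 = -83 / 18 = -4.61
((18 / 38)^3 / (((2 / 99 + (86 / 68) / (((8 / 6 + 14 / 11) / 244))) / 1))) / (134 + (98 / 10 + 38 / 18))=55210815 / 8976659224274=0.00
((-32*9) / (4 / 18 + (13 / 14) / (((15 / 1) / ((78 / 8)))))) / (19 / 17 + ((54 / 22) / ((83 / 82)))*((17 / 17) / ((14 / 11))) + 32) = -3584165760 / 359931841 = -9.96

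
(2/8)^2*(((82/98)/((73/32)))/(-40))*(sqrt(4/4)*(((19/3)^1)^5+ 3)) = -25387487/4346055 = -5.84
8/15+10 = 158/15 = 10.53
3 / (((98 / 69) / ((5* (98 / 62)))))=1035 / 62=16.69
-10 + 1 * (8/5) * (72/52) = -506/65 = -7.78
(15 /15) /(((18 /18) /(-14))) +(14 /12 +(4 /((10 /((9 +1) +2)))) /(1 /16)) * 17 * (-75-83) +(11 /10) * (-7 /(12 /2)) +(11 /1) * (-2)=-837823 /4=-209455.75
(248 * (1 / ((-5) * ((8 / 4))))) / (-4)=31 / 5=6.20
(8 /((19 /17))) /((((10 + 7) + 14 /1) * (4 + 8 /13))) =442 /8835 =0.05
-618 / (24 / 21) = -2163 / 4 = -540.75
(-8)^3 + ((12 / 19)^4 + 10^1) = -65400406 / 130321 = -501.84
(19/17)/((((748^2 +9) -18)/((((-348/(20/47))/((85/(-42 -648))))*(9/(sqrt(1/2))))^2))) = 980078832262872/68719973375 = 14261.92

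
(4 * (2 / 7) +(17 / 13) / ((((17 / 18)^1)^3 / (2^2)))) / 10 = 96676 / 131495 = 0.74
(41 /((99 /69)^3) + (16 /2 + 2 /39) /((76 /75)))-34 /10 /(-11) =1964851981 /88764390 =22.14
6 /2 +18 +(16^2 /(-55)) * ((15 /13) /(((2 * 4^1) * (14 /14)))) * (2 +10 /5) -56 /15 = 31277 /2145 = 14.58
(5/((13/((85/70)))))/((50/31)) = 527/1820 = 0.29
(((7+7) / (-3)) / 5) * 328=-4592 / 15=-306.13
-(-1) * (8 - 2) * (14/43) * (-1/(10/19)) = -798/215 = -3.71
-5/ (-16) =5/ 16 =0.31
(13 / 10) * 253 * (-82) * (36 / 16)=-1213641 / 20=-60682.05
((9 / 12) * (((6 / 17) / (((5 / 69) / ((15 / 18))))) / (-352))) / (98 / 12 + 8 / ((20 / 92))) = -3105 / 16144832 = -0.00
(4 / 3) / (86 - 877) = -4 / 2373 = -0.00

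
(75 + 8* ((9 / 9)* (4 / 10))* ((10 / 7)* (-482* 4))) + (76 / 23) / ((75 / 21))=-8737.79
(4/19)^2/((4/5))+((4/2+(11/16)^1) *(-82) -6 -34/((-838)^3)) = -48079663710775/212441450392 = -226.32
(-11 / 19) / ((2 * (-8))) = 0.04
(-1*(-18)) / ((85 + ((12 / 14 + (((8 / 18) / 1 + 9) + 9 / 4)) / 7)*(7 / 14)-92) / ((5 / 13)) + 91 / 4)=317520 / 121381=2.62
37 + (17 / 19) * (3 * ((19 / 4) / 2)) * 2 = 199 / 4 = 49.75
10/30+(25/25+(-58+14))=-128/3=-42.67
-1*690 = -690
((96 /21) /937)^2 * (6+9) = 15360 /43020481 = 0.00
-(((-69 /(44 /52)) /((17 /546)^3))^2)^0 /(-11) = 1 /11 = 0.09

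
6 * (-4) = -24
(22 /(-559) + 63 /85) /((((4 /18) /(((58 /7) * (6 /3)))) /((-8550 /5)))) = -5953239828 /66521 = -89494.14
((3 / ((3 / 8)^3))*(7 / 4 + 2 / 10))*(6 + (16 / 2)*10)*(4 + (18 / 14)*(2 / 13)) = 4205056 / 105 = 40048.15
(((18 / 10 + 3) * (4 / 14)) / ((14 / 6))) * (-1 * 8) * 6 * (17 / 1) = -117504 / 245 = -479.61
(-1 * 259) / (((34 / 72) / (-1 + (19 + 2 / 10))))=-848484 / 85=-9982.16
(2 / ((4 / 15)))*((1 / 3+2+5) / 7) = 55 / 7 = 7.86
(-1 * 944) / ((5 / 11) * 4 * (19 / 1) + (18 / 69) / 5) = -597080 / 21883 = -27.29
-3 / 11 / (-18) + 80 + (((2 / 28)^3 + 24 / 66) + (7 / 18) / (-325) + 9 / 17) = 121433819327 / 1500899400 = 80.91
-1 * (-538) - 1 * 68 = 470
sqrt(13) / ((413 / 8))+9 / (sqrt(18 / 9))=8 * sqrt(13) / 413+9 * sqrt(2) / 2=6.43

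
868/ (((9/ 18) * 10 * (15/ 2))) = 1736/ 75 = 23.15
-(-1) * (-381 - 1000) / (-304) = 4.54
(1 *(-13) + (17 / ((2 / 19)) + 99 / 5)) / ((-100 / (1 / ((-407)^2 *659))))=-153 / 9923881000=-0.00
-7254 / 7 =-1036.29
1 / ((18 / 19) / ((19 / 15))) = 361 / 270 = 1.34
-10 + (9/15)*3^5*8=5782/5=1156.40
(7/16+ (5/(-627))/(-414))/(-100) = -908563/207662400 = -0.00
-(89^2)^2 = -62742241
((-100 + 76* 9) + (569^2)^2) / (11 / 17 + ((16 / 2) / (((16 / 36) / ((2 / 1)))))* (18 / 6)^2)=1781960156985 / 5519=322877361.29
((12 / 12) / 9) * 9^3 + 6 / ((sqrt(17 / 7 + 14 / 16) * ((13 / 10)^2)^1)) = 240 * sqrt(2590) / 6253 + 81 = 82.95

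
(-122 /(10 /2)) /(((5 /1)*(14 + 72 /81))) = -549 /1675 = -0.33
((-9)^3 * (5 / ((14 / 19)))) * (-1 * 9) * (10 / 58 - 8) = -141487965 / 406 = -348492.52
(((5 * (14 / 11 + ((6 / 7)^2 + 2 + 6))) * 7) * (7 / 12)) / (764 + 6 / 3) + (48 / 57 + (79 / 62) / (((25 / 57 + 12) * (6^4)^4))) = 3669021865722377918995 / 3308885477124576509952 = 1.11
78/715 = 6/55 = 0.11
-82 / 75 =-1.09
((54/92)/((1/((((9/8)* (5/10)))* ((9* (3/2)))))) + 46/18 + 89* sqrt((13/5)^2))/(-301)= -15792461/19938240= -0.79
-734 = -734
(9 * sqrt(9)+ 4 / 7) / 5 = 193 / 35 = 5.51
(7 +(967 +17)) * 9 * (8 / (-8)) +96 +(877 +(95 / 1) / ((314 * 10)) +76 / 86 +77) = -212469795 / 27004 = -7868.09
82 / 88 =41 / 44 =0.93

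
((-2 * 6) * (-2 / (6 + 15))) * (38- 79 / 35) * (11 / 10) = 55044 / 1225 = 44.93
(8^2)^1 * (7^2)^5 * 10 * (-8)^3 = -92561489592320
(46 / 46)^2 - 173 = -172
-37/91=-0.41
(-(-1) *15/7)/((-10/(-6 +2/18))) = 53/42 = 1.26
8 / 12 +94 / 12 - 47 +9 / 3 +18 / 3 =-59 / 2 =-29.50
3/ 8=0.38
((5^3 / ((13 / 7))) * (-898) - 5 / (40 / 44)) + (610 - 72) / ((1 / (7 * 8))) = -788315 / 26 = -30319.81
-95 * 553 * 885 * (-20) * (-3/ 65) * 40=-22316868000/ 13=-1716682153.85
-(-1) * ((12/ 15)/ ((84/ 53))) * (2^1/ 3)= 106/ 315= 0.34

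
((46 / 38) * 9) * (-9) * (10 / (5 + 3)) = -9315 / 76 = -122.57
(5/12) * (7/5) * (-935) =-6545/12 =-545.42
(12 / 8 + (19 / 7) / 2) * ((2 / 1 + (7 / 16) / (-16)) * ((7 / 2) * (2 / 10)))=505 / 128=3.95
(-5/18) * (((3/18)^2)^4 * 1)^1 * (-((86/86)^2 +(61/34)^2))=0.00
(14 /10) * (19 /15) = 133 /75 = 1.77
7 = 7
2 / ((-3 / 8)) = -16 / 3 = -5.33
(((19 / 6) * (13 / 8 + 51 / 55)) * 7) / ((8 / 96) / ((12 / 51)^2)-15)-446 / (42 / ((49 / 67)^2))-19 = -55408917422 / 1919114835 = -28.87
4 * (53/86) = 106/43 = 2.47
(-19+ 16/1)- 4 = -7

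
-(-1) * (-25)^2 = 625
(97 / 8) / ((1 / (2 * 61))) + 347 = 7305 / 4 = 1826.25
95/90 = 19/18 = 1.06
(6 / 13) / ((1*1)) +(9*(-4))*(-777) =363642 / 13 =27972.46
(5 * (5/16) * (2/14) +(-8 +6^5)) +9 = 871049/112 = 7777.22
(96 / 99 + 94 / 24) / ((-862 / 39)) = -8385 / 37928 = -0.22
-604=-604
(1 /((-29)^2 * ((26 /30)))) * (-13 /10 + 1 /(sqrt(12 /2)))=-3 /1682 + 5 * sqrt(6) /21866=-0.00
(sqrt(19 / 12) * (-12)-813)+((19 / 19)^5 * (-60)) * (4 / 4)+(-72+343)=-617.10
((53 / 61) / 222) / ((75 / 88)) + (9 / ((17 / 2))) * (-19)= -173636506 / 8633025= -20.11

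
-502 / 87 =-5.77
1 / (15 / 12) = 4 / 5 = 0.80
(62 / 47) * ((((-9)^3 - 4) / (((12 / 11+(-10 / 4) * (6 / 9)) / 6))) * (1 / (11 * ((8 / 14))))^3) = 70145901 / 1728848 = 40.57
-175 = -175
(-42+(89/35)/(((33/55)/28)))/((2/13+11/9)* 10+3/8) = 71760/13231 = 5.42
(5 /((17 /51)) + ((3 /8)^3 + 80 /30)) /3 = 27217 /4608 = 5.91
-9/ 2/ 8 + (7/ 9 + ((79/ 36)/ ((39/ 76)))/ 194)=129281/ 544752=0.24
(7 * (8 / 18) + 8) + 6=154 / 9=17.11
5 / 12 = 0.42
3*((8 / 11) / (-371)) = -24 / 4081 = -0.01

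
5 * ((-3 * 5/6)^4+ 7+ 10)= 4485/16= 280.31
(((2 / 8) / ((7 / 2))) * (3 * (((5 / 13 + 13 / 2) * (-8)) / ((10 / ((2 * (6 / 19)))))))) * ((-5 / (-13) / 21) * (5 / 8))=-2685 / 314678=-0.01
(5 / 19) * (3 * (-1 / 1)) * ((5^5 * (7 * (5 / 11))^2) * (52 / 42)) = -71093750 / 2299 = -30923.77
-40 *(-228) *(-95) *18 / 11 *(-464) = 7236172800 / 11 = 657833890.91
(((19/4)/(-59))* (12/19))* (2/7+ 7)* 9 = -1377/413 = -3.33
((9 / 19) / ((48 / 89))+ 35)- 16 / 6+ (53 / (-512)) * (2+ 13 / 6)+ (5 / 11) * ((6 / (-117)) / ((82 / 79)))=3736705301 / 114070528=32.76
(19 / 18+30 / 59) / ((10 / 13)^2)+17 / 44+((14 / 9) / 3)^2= 312111869 / 94624200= 3.30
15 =15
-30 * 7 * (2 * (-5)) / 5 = 420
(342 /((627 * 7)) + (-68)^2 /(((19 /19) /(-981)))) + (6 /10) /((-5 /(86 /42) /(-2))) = -8732076104 /1925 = -4536143.43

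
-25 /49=-0.51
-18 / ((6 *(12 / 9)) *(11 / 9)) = -81 / 44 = -1.84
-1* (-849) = 849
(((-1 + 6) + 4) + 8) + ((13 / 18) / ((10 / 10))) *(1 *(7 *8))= 57.44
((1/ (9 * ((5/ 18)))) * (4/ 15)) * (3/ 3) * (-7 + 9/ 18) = -0.69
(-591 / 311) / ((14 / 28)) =-1182 / 311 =-3.80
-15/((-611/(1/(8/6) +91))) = 5505/2444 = 2.25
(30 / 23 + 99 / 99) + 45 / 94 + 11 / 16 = 60027 / 17296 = 3.47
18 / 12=3 / 2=1.50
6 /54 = 1 /9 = 0.11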